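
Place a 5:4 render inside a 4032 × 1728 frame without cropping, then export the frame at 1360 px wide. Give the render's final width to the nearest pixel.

729 px

In the 4032×1728 frame the render fills the height: width = 1728 × 5/4 ≈ 2160.00 px.
Scaling 4032 → 1360 is ×0.3373, so the width becomes 2160.00 × 0.3373 ≈ 728.57 px.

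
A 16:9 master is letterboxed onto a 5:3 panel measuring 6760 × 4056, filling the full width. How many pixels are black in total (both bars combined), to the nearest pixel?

1713660 pixels

The master is 6760 × 9/16 ≈ 3802.5000 px tall.
Black = 4056 − 3802.5000 = 253.5000 px.
Bar area = 253.5000 × 6760 ≈ 1713660 px.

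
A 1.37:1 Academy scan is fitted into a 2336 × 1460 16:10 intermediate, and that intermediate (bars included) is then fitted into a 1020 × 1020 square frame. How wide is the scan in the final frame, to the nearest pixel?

1.37:1 Academy in 2336×1460: fills the height, so the scan is 2000.20 × 1460.00.
16:10 in 1020×1020: fills the width, so the intermediate becomes 1020.00 × 637.50 — a scale of ×0.4366.
So the scan's width is 2000.20 × 0.4366 ≈ 873.38.

873 px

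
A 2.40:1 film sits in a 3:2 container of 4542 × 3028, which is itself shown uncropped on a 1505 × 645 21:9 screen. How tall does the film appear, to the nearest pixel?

403 px

Inside the 4542×3028 canvas the film is width-limited at 4542.00 × 1892.50.
The 3:2 canvas is height-limited in 1505×645, giving 967.50 × 645.00; scale factor 0.2130.
Applying the same ×0.2130: 1892.50 → 403.12.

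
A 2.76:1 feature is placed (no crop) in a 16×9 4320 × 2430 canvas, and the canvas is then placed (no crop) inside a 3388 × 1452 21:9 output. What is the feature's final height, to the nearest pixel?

935 px

First fit — 2.76:1 into 4320×2430 spans the width: 4320.00 × 1565.22.
Second fit — the 16×9 canvas into 3388×1452 spans the height: 2581.33 × 1452.00 (×0.5975 from 4320×2430).
Applying the same ×0.5975: 1565.22 → 935.27.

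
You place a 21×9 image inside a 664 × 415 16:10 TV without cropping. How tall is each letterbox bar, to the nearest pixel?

Since 2.333 > 1.600, the image is width-limited.
The image is 664 × 9/21 ≈ 284.57 px tall.
Black = 415 − 284.57 = 130.43 px, or 65.21 per bar.

65 px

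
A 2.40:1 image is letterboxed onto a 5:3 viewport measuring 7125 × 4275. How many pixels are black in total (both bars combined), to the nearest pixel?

2.40:1 is wider than 5:3, so it spans the full width.
The image is 7125 / 2.400 ≈ 2968.7500 px tall.
Black = 4275 − 2968.7500 = 1306.2500 px.
Bar area = 1306.2500 × 7125 ≈ 9307031 px.

9307031 pixels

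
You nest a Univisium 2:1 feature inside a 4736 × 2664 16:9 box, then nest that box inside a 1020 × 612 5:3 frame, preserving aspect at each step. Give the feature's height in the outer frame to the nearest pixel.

510 px

Inside the 4736×2664 canvas the feature is width-limited at 4736.00 × 2368.00.
16:9 in 1020×612: fills the width, so the intermediate becomes 1020.00 × 573.75 — a scale of ×0.2154.
Applying the same ×0.2154: 2368.00 → 510.00.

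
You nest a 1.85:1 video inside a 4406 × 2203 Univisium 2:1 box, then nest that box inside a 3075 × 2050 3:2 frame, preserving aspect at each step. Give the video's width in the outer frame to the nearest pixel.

2844 px

Inside the 4406×2203 canvas the video is height-limited at 4075.55 × 2203.00.
Second fit — the Univisium 2:1 canvas into 3075×2050 spans the width: 3075.00 × 1537.50 (×0.6979 from 4406×2203).
So the video's width is 4075.55 × 0.6979 ≈ 2844.38.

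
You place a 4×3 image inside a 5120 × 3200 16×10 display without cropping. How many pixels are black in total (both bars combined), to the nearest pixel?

Since 1.333 < 1.600, the image is height-limited.
The image is 3200 × 4/3 ≈ 4266.6667 px wide.
Leftover width: 5120 − 4266.6667 = 853.3333 px.
Across the 3200-px span: 853.3333 × 3200 ≈ 2730667 px.

2730667 pixels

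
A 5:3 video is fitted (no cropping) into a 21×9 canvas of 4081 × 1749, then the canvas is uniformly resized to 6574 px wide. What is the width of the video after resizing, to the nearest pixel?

4696 px

At 4081×1749 the video is height-limited, so width = 1749 × 5/3 ≈ 2915.00 px.
Scaling 4081 → 6574 is ×1.6109, so the width becomes 2915.00 × 1.6109 ≈ 4695.71 px.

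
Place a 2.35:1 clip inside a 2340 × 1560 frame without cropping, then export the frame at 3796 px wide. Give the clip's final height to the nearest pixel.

Fitted into 2340×1560, the clip spans the width; its height is 2340 / 2.350 ≈ 995.74 px.
The frame scales by 3796/2340 = 1.6222; 995.74 × 1.6222 ≈ 1615.32 px.

1615 px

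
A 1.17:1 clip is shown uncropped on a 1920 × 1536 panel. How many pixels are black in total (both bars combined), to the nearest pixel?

188744 pixels

Since 1.170 < 1.250, the clip is height-limited.
Content width = 1536 × 1.170 ≈ 1797.1200 px.
Black = 1920 − 1797.1200 = 122.8800 px.
That's 122.8800 × 1536 ≈ 188744 black pixels.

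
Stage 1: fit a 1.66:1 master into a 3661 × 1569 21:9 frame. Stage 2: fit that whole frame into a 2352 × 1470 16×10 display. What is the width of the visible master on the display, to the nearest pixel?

1.66:1 in 3661×1569: fills the height, so the master is 2604.54 × 1569.00.
The 21:9 canvas is width-limited in 2352×1470, giving 2352.00 × 1008.00; scale factor 0.6424.
Applying the same ×0.6424: 2604.54 → 1673.28.

1673 px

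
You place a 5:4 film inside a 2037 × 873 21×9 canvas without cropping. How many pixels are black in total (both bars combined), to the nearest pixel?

825640 pixels

5:4 is narrower than 21×9, so it spans the full height.
That makes the image 1091.2500 px wide (873 × 5/4).
Black = 2037 − 1091.2500 = 945.7500 px.
Across the 873-px span: 945.7500 × 873 ≈ 825640 px.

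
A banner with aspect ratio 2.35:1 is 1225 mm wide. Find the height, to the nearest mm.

521 mm

1225 / 2.350 = 521.28.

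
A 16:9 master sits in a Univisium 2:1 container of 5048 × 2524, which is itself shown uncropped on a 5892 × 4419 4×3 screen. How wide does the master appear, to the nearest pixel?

5237 px

Inside the 5048×2524 canvas the master is height-limited at 4487.11 × 2524.00.
Univisium 2:1 in 5892×4419: fills the width, so the intermediate becomes 5892.00 × 2946.00 — a scale of ×1.1672.
Applying the same ×1.1672: 4487.11 → 5237.33.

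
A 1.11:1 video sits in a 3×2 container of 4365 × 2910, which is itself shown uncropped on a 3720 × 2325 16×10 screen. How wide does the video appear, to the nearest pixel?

2581 px

Inside the 4365×2910 canvas the video is height-limited at 3230.10 × 2910.00.
3×2 in 3720×2325: fills the height, so the intermediate becomes 3487.50 × 2325.00 — a scale of ×0.7990.
The video scales with it: width 3230.10 × 0.7990 ≈ 2580.75.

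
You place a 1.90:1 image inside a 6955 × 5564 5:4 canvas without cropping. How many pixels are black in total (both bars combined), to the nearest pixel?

1.90:1 is wider than 5:4, so it spans the full width.
That makes the image 3660.5263 px tall (6955 / 1.900).
Leftover height: 5564 − 3660.5263 = 1903.4737 px.
Bar area = 1903.4737 × 6955 ≈ 13238659 px.

13238659 pixels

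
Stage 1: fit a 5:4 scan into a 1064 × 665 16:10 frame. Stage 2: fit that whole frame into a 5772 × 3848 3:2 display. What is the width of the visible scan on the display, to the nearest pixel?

4509 px

First fit — 5:4 into 1064×665 spans the height: 831.25 × 665.00.
Second fit — the 16:10 canvas into 5772×3848 spans the width: 5772.00 × 3607.50 (×5.4248 from 1064×665).
So the scan's width is 831.25 × 5.4248 ≈ 4509.38.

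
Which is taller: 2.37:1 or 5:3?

5:3

2.37 and 5:3 = 1.667; 2.37 > 1.667. The smaller width-to-height ratio is the taller frame.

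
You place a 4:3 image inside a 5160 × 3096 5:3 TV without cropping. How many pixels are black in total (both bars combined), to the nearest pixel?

4:3 (1.333) < 5:3 (1.667), so the image fills the height.
Content width = 3096 × 4/3 ≈ 4128.0000 px.
Leftover width: 5160 − 4128.0000 = 1032.0000 px.
That's 1032.0000 × 3096 ≈ 3195072 black pixels.

3195072 pixels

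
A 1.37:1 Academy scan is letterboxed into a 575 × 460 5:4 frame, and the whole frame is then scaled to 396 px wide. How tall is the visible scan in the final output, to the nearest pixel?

At 575×460 the scan is width-limited, so height = 575 / 1.370 ≈ 419.71 px.
Resizing to 396 px wide multiplies everything by 0.6887: 419.71 → 289.05 px.

289 px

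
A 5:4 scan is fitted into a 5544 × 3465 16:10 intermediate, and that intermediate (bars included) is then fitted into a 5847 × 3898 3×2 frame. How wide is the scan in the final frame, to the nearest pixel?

4568 px

First fit — 5:4 into 5544×3465 spans the height: 4331.25 × 3465.00.
The 16:10 canvas is width-limited in 5847×3898, giving 5847.00 × 3654.38; scale factor 1.0547.
Applying the same ×1.0547: 4331.25 → 4567.97.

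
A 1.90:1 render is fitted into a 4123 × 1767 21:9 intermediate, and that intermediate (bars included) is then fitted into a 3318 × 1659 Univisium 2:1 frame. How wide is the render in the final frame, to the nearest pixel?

2702 px

Inside the 4123×1767 canvas the render is height-limited at 3357.30 × 1767.00.
21:9 in 3318×1659: fills the width, so the intermediate becomes 3318.00 × 1422.00 — a scale of ×0.8048.
Applying the same ×0.8048: 3357.30 → 2701.80.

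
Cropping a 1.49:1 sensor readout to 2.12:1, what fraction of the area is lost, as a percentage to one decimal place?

Going from 1.49:1 to 2.12:1 means cutting height while keeping width.
(1.490)/(2.120) ≈ 0.703 of the area survives, leaving 29.72% discarded.

29.7%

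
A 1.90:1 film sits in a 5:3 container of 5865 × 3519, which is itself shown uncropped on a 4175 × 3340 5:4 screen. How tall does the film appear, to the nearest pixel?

2197 px

First fit — 1.90:1 into 5865×3519 spans the width: 5865.00 × 3086.84.
5:3 in 4175×3340: fills the width, so the intermediate becomes 4175.00 × 2505.00 — a scale of ×0.7118.
The film scales with it: height 3086.84 × 0.7118 ≈ 2197.37.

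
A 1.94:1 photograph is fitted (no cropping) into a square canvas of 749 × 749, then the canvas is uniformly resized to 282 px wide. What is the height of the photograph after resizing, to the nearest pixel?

At 749×749 the photograph is width-limited, so height = 749 / 1.940 ≈ 386.08 px.
Scaling 749 → 282 is ×0.3765, so the height becomes 386.08 × 0.3765 ≈ 145.36 px.

145 px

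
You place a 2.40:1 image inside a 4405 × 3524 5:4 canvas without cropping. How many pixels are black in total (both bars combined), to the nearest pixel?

2.40:1 is wider than 5:4, so it spans the full width.
Content height = 4405 / 2.400 ≈ 1835.4167 px.
Leftover height: 3524 − 1835.4167 = 1688.5833 px.
Bar area = 1688.5833 × 4405 ≈ 7438210 px.

7438210 pixels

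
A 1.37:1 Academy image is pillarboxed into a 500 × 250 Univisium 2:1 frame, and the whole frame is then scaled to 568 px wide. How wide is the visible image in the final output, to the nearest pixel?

389 px

Fitted into 500×250, the image spans the height; its width is 250 × 1.370 ≈ 342.50 px.
The frame scales by 568/500 = 1.1360; 342.50 × 1.1360 ≈ 389.08 px.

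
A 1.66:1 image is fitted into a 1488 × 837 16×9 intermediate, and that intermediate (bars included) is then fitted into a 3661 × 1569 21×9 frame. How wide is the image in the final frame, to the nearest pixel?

Inside the 1488×837 canvas the image is height-limited at 1389.42 × 837.00.
The 16×9 canvas is height-limited in 3661×1569, giving 2789.33 × 1569.00; scale factor 1.8746.
So the image's width is 1389.42 × 1.8746 ≈ 2604.54.

2605 px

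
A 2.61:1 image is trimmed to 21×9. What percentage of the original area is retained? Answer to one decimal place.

89.4%

21×9 is narrower than 2.61:1, so the crop keeps the full height and trims the width.
Area ratio = (2.333)/(2.610) = 89.40% retained.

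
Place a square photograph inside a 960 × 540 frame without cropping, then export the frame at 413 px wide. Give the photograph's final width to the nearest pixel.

In the 960×540 frame the photograph fills the height: width = 540 × 1/1 ≈ 540.00 px.
Resizing to 413 px wide multiplies everything by 0.4302: 540.00 → 232.31 px.

232 px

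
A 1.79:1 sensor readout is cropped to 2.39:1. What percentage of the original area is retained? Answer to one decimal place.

74.9%

The width stays; only height is cut (since 2.39:1 is wider than 1.79:1).
Fraction kept = (1.790)/(2.390) ≈ 74.90%.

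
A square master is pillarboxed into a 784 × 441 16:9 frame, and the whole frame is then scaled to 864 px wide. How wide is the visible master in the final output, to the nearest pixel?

486 px

In the 784×441 frame the master fills the height: width = 441 × 1/1 ≈ 441.00 px.
Resizing to 864 px wide multiplies everything by 1.1020: 441.00 → 486.00 px.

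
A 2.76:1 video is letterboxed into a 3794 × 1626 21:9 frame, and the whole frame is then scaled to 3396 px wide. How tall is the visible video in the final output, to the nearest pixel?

In the 3794×1626 frame the video fills the width: height = 3794 / 2.760 ≈ 1374.64 px.
Scaling 3794 → 3396 is ×0.8951, so the height becomes 1374.64 × 0.8951 ≈ 1230.43 px.

1230 px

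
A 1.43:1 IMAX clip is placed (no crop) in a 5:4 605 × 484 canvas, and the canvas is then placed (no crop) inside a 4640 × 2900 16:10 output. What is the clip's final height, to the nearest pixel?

2535 px

Inside the 605×484 canvas the clip is width-limited at 605.00 × 423.08.
The 5:4 canvas is height-limited in 4640×2900, giving 3625.00 × 2900.00; scale factor 5.9917.
Applying the same ×5.9917: 423.08 → 2534.97.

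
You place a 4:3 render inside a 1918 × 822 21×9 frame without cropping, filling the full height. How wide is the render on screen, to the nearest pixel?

The render is 822 × 4/3 ≈ 1096.00 px wide.

1096 px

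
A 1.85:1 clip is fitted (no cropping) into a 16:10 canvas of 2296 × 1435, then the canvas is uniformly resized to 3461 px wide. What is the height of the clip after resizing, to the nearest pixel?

At 2296×1435 the clip is width-limited, so height = 2296 / 1.850 ≈ 1241.08 px.
Resizing to 3461 px wide multiplies everything by 1.5074: 1241.08 → 1870.81 px.

1871 px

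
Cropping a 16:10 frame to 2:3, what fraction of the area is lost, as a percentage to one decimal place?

58.3%

The height stays; only width is cut (since 2:3 is narrower than 16:10).
Fraction kept = (0.667)/(1.600) ≈ 41.67%, so 58.33% is lost.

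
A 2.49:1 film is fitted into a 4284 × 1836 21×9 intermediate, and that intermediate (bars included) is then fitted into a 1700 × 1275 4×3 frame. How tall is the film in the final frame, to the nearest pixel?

Inside the 4284×1836 canvas the film is width-limited at 4284.00 × 1720.48.
Second fit — the 21×9 canvas into 1700×1275 spans the width: 1700.00 × 728.57 (×0.3968 from 4284×1836).
The film scales with it: height 1720.48 × 0.3968 ≈ 682.73.

683 px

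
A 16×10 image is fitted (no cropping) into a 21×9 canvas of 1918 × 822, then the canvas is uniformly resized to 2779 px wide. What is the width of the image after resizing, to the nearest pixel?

1906 px

At 1918×822 the image is height-limited, so width = 822 × 16/10 ≈ 1315.20 px.
Scaling 1918 → 2779 is ×1.4489, so the width becomes 1315.20 × 1.4489 ≈ 1905.60 px.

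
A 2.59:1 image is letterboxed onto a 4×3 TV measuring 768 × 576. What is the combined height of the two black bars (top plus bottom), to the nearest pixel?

279 px

2.59:1 is wider than 4×3, so it spans the full width.
The image is 768 / 2.590 ≈ 296.53 px tall.
Black = 576 − 296.53 = 279.47 px.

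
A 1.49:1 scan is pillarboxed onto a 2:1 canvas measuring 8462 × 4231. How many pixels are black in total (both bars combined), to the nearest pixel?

1.49:1 is narrower than 2:1, so it spans the full height.
That makes the image 6304.1900 px wide (4231 × 1.490).
Black = 8462 − 6304.1900 = 2157.8100 px.
Bar area = 2157.8100 × 4231 ≈ 9129694 px.

9129694 pixels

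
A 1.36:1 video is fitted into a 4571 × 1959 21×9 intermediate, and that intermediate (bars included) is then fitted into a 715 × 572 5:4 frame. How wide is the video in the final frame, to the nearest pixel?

417 px

Inside the 4571×1959 canvas the video is height-limited at 2664.24 × 1959.00.
Second fit — the 21×9 canvas into 715×572 spans the width: 715.00 × 306.43 (×0.1564 from 4571×1959).
Applying the same ×0.1564: 2664.24 → 416.74.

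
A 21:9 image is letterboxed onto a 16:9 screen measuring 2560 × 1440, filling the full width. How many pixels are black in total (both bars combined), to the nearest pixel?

The image is 2560 × 9/21 ≈ 1097.1429 px tall.
Black = 1440 − 1097.1429 = 342.8571 px.
That's 342.8571 × 2560 ≈ 877714 black pixels.

877714 pixels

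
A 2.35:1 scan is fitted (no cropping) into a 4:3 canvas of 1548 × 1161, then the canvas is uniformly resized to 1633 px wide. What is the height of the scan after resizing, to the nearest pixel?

695 px

Fitted into 1548×1161, the scan spans the width; its height is 1548 / 2.350 ≈ 658.72 px.
Resizing to 1633 px wide multiplies everything by 1.0549: 658.72 → 694.89 px.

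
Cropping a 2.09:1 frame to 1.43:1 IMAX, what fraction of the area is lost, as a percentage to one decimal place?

31.6%

1.43:1 IMAX is narrower than 2.09:1, so the crop keeps the full height and trims the width.
Fraction kept = (1.430)/(2.090) ≈ 68.42%, so 31.58% is lost.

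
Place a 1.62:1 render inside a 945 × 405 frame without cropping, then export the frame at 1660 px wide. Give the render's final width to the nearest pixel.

Fitted into 945×405, the render spans the height; its width is 405 × 1.620 ≈ 656.10 px.
The frame scales by 1660/945 = 1.7566; 656.10 × 1.7566 ≈ 1152.51 px.

1153 px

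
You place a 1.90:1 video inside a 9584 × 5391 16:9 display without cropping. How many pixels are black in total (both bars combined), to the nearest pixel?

1.90:1 is wider than 16:9, so it spans the full width.
Content height = 9584 / 1.900 ≈ 5044.2105 px.
Leftover height: 5391 − 5044.2105 = 346.7895 px.
That's 346.7895 × 9584 ≈ 3323630 black pixels.

3323630 pixels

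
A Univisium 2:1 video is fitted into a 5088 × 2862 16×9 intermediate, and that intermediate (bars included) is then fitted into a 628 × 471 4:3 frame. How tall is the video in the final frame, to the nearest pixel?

First fit — Univisium 2:1 into 5088×2862 spans the width: 5088.00 × 2544.00.
16×9 in 628×471: fills the width, so the intermediate becomes 628.00 × 353.25 — a scale of ×0.1234.
Applying the same ×0.1234: 2544.00 → 314.00.

314 px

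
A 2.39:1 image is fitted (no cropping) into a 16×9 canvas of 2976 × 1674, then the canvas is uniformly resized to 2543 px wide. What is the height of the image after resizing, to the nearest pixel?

Fitted into 2976×1674, the image spans the width; its height is 2976 / 2.390 ≈ 1245.19 px.
Scaling 2976 → 2543 is ×0.8545, so the height becomes 1245.19 × 0.8545 ≈ 1064.02 px.

1064 px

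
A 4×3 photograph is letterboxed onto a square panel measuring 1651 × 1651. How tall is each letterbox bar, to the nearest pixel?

206 px

4×3 (1.333) > square (1.000), so the photograph fills the width.
Content height = 1651 × 3/4 ≈ 1238.25 px.
Leftover height: 1651 − 1238.25 = 412.75 px → 206.38 each side.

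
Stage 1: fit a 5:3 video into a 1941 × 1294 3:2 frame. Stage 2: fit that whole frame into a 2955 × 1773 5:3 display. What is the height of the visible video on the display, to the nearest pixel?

1596 px

First fit — 5:3 into 1941×1294 spans the width: 1941.00 × 1164.60.
Second fit — the 3:2 canvas into 2955×1773 spans the height: 2659.50 × 1773.00 (×1.3702 from 1941×1294).
Applying the same ×1.3702: 1164.60 → 1595.70.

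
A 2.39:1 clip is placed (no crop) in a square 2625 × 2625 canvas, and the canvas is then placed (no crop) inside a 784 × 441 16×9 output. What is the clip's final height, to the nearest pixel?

185 px

First fit — 2.39:1 into 2625×2625 spans the width: 2625.00 × 1098.33.
The square canvas is height-limited in 784×441, giving 441.00 × 441.00; scale factor 0.1680.
The clip scales with it: height 1098.33 × 0.1680 ≈ 184.52.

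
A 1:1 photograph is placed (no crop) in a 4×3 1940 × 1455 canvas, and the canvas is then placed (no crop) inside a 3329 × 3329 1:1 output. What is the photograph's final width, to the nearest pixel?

2497 px

Inside the 1940×1455 canvas the photograph is height-limited at 1455.00 × 1455.00.
Second fit — the 4×3 canvas into 3329×3329 spans the width: 3329.00 × 2496.75 (×1.7160 from 1940×1455).
Applying the same ×1.7160: 1455.00 → 2496.75.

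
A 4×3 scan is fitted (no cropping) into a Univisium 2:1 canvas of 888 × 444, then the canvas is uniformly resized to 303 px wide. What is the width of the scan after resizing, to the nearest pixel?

202 px

Fitted into 888×444, the scan spans the height; its width is 444 × 4/3 ≈ 592.00 px.
The frame scales by 303/888 = 0.3412; 592.00 × 0.3412 ≈ 202.00 px.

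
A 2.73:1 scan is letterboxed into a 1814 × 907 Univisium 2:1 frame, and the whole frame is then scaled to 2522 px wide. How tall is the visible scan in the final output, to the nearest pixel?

924 px

At 1814×907 the scan is width-limited, so height = 1814 / 2.730 ≈ 664.47 px.
The frame scales by 2522/1814 = 1.3903; 664.47 × 1.3903 ≈ 923.81 px.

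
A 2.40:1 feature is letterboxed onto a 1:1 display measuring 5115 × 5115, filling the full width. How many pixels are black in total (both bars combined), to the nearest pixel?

15261881 pixels

Content height = 5115 / 2.400 ≈ 2131.2500 px.
5115 − 2131.2500 = 2983.7500 px of bars.
Across the 5115-px span: 2983.7500 × 5115 ≈ 15261881 px.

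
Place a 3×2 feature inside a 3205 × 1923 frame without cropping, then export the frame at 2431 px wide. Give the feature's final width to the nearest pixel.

Fitted into 3205×1923, the feature spans the height; its width is 1923 × 3/2 ≈ 2884.50 px.
Scaling 3205 → 2431 is ×0.7585, so the width becomes 2884.50 × 0.7585 ≈ 2187.90 px.

2188 px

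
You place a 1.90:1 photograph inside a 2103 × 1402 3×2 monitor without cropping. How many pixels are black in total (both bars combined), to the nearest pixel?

620717 pixels

1.90:1 is wider than 3×2, so it spans the full width.
Content height = 2103 / 1.900 ≈ 1106.8421 px.
Black = 1402 − 1106.8421 = 295.1579 px.
That's 295.1579 × 2103 ≈ 620717 black pixels.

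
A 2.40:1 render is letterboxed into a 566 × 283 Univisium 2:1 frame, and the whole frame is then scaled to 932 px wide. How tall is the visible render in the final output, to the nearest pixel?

Fitted into 566×283, the render spans the width; its height is 566 / 2.400 ≈ 235.83 px.
Resizing to 932 px wide multiplies everything by 1.6466: 235.83 → 388.33 px.

388 px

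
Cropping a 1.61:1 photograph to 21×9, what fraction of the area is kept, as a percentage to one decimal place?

21×9 is wider than 1.61:1, so the crop keeps the full width and trims the height.
Area ratio = (1.610)/(2.333) = 69.00% retained.

69.0%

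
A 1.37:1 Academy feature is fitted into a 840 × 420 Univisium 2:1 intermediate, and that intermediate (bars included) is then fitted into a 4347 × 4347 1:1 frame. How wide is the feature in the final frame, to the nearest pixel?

Inside the 840×420 canvas the feature is height-limited at 575.40 × 420.00.
The Univisium 2:1 canvas is width-limited in 4347×4347, giving 4347.00 × 2173.50; scale factor 5.1750.
So the feature's width is 575.40 × 5.1750 ≈ 2977.70.

2978 px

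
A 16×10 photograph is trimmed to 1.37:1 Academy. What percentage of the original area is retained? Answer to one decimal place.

85.6%

1.37:1 Academy is narrower than 16×10, so the crop keeps the full height and trims the width.
Fraction kept = (1.370)/(1.600) ≈ 85.62%.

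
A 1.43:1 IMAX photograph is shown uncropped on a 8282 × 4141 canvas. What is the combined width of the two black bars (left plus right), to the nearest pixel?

1.43:1 IMAX (1.430) < Univisium 2:1 (2.000), so the photograph fills the height.
That makes the image 5921.63 px wide (4141 × 1.430).
Black = 8282 − 5921.63 = 2360.37 px.

2360 px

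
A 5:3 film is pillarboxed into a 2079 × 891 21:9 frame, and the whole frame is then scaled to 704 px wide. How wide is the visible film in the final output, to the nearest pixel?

In the 2079×891 frame the film fills the height: width = 891 × 5/3 ≈ 1485.00 px.
The frame scales by 704/2079 = 0.3386; 1485.00 × 0.3386 ≈ 502.86 px.

503 px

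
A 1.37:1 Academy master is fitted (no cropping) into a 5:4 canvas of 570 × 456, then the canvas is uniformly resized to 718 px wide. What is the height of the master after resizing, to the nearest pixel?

524 px

At 570×456 the master is width-limited, so height = 570 / 1.370 ≈ 416.06 px.
Resizing to 718 px wide multiplies everything by 1.2596: 416.06 → 524.09 px.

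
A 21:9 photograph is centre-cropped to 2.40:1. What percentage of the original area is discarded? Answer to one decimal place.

2.8%

Going from 21:9 to 2.40:1 means cutting height while keeping width.
Fraction kept = (2.333)/(2.400) ≈ 97.22%, so 2.78% is lost.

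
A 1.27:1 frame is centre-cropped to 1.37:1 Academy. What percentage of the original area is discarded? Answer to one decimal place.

Going from 1.27:1 to 1.37:1 Academy means cutting height while keeping width.
Area ratio = (1.270)/(1.370) = 92.70%; the remaining 7.30% is cropped out.

7.3%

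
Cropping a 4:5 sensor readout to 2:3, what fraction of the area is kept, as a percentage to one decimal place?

83.3%

Going from 4:5 to 2:3 means cutting width while keeping height.
(0.667)/(0.800) ≈ 0.833 of the area survives.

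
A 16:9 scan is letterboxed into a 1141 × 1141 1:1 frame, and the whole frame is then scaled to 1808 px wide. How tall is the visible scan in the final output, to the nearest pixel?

1017 px

Fitted into 1141×1141, the scan spans the width; its height is 1141 × 9/16 ≈ 641.81 px.
The frame scales by 1808/1141 = 1.5846; 641.81 × 1.5846 ≈ 1017.00 px.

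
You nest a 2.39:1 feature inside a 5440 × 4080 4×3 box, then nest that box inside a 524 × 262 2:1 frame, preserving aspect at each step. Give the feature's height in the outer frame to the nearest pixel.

146 px

Inside the 5440×4080 canvas the feature is width-limited at 5440.00 × 2276.15.
Second fit — the 4×3 canvas into 524×262 spans the height: 349.33 × 262.00 (×0.0642 from 5440×4080).
The feature scales with it: height 2276.15 × 0.0642 ≈ 146.16.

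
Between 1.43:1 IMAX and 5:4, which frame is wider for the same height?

1.43 and 5:4 = 1.25; 1.43 > 1.25.

1.43:1 IMAX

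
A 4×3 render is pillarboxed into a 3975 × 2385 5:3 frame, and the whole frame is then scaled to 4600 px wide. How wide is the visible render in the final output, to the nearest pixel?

3680 px

Fitted into 3975×2385, the render spans the height; its width is 2385 × 4/3 ≈ 3180.00 px.
The frame scales by 4600/3975 = 1.1572; 3180.00 × 1.1572 ≈ 3680.00 px.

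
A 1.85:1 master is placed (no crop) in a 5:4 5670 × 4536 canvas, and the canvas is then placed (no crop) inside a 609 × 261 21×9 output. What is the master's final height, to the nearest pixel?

176 px

First fit — 1.85:1 into 5670×4536 spans the width: 5670.00 × 3064.86.
5:4 in 609×261: fills the height, so the intermediate becomes 326.25 × 261.00 — a scale of ×0.0575.
Applying the same ×0.0575: 3064.86 → 176.35.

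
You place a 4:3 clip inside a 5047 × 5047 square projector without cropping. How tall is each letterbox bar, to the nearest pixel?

4:3 (1.333) > square (1.000), so the clip fills the width.
That makes the image 3785.25 px tall (5047 × 3/4).
5047 − 3785.25 = 1261.75 px of bars (630.88 each).

631 px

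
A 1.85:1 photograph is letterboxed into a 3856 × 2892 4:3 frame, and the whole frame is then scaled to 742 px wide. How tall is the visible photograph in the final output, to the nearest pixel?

In the 3856×2892 frame the photograph fills the width: height = 3856 / 1.850 ≈ 2084.32 px.
Resizing to 742 px wide multiplies everything by 0.1924: 2084.32 → 401.08 px.

401 px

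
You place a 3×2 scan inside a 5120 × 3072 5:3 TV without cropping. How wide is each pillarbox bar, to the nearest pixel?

256 px

Since 1.500 < 1.667, the scan is height-limited.
Content width = 3072 × 3/2 ≈ 4608.00 px.
5120 − 4608.00 = 512.00 px of bars (256.00 each).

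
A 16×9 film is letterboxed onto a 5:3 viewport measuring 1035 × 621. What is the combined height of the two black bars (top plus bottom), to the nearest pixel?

39 px

16×9 is wider than 5:3, so it spans the full width.
The film is 1035 × 9/16 ≈ 582.19 px tall.
621 − 582.19 = 38.81 px of bars.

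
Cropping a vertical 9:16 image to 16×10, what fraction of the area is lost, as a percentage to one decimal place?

The width stays; only height is cut (since 16×10 is wider than vertical 9:16).
Fraction kept = (0.562)/(1.600) ≈ 35.16%, so 64.84% is lost.

64.8%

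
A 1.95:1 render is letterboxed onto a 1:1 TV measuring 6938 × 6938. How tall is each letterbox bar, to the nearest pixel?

1690 px

1.95:1 is wider than 1:1, so it spans the full width.
The render is 6938 / 1.950 ≈ 3557.95 px tall.
Black = 6938 − 3557.95 = 3380.05 px, or 1690.03 per bar.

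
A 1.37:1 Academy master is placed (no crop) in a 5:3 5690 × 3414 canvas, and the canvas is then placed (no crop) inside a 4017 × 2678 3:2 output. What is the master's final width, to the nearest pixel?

3302 px

First fit — 1.37:1 Academy into 5690×3414 spans the height: 4677.18 × 3414.00.
The 5:3 canvas is width-limited in 4017×2678, giving 4017.00 × 2410.20; scale factor 0.7060.
Applying the same ×0.7060: 4677.18 → 3301.97.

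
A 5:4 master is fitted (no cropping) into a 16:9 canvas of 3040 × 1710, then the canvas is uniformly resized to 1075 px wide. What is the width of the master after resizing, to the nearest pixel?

In the 3040×1710 frame the master fills the height: width = 1710 × 5/4 ≈ 2137.50 px.
The frame scales by 1075/3040 = 0.3536; 2137.50 × 0.3536 ≈ 755.86 px.

756 px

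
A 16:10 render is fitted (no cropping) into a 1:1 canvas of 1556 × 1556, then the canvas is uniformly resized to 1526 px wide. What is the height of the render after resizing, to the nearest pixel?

954 px

In the 1556×1556 frame the render fills the width: height = 1556 × 10/16 ≈ 972.50 px.
The frame scales by 1526/1556 = 0.9807; 972.50 × 0.9807 ≈ 953.75 px.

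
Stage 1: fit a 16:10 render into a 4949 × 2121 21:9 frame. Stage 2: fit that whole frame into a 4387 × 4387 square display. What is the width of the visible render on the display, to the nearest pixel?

3008 px

16:10 in 4949×2121: fills the height, so the render is 3393.60 × 2121.00.
The 21:9 canvas is width-limited in 4387×4387, giving 4387.00 × 1880.14; scale factor 0.8864.
Applying the same ×0.8864: 3393.60 → 3008.23.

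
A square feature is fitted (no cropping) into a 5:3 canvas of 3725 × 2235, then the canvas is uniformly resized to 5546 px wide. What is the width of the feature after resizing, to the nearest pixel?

At 3725×2235 the feature is height-limited, so width = 2235 × 1/1 ≈ 2235.00 px.
Scaling 3725 → 5546 is ×1.4889, so the width becomes 2235.00 × 1.4889 ≈ 3327.60 px.

3328 px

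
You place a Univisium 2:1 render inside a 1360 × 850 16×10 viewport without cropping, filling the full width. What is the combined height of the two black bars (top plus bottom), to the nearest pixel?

170 px

That makes the image 680.00 px tall (1360 × 1/2).
850 − 680.00 = 170.00 px of bars.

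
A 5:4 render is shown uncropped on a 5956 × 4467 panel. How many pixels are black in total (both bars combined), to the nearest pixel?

1662841 pixels

Since 1.250 < 1.333, the render is height-limited.
That makes the image 5583.7500 px wide (4467 × 5/4).
5956 − 5583.7500 = 372.2500 px of bars.
That's 372.2500 × 4467 ≈ 1662841 black pixels.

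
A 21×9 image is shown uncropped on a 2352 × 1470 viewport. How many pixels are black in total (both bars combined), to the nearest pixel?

Since 2.333 > 1.600, the image is width-limited.
That makes the image 1008.0000 px tall (2352 × 9/21).
1470 − 1008.0000 = 462.0000 px of bars.
That's 462.0000 × 2352 ≈ 1086624 black pixels.

1086624 pixels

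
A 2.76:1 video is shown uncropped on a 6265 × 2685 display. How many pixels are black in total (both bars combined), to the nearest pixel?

Since 2.760 > 2.333, the video is width-limited.
That makes the image 2269.9275 px tall (6265 / 2.760).
2685 − 2269.9275 = 415.0725 px of bars.
Across the 6265-px span: 415.0725 × 6265 ≈ 2600429 px.

2600429 pixels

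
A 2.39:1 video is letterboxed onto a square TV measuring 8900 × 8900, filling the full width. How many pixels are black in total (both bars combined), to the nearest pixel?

That makes the image 3723.8494 px tall (8900 / 2.390).
8900 − 3723.8494 = 5176.1506 px of bars.
Across the 8900-px span: 5176.1506 × 8900 ≈ 46067741 px.

46067741 pixels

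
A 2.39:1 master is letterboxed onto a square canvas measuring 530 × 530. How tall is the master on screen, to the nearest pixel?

2.39:1 is wider than square, so it spans the full width.
Content height = 530 / 2.390 ≈ 221.76 px.

222 px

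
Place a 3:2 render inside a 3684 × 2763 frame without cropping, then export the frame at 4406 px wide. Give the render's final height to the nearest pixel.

At 3684×2763 the render is width-limited, so height = 3684 × 2/3 ≈ 2456.00 px.
The frame scales by 4406/3684 = 1.1960; 2456.00 × 1.1960 ≈ 2937.33 px.

2937 px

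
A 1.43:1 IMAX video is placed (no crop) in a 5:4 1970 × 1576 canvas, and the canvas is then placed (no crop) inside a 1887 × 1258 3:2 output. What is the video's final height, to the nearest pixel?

1100 px

Inside the 1970×1576 canvas the video is width-limited at 1970.00 × 1377.62.
Second fit — the 5:4 canvas into 1887×1258 spans the height: 1572.50 × 1258.00 (×0.7982 from 1970×1576).
The video scales with it: height 1377.62 × 0.7982 ≈ 1099.65.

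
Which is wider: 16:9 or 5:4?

16:9 = 1.778 and 5:4 = 1.25; 1.778 > 1.25.

16:9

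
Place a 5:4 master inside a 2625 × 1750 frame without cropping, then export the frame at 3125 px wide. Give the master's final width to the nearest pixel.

2604 px

In the 2625×1750 frame the master fills the height: width = 1750 × 5/4 ≈ 2187.50 px.
Resizing to 3125 px wide multiplies everything by 1.1905: 2187.50 → 2604.17 px.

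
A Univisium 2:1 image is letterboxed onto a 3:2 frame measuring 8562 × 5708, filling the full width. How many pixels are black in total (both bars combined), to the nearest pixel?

The image is 8562 × 1/2 ≈ 4281.0000 px tall.
Black = 5708 − 4281.0000 = 1427.0000 px.
Bar area = 1427.0000 × 8562 ≈ 12217974 px.

12217974 pixels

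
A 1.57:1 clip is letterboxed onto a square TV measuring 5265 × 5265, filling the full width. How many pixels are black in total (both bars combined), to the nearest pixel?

10064031 pixels

Content height = 5265 / 1.570 ≈ 3353.5032 px.
5265 − 3353.5032 = 1911.4968 px of bars.
Bar area = 1911.4968 × 5265 ≈ 10064031 px.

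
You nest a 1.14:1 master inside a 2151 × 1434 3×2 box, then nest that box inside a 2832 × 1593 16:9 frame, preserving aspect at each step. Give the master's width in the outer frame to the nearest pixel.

Inside the 2151×1434 canvas the master is height-limited at 1634.76 × 1434.00.
The 3×2 canvas is height-limited in 2832×1593, giving 2389.50 × 1593.00; scale factor 1.1109.
Applying the same ×1.1109: 1634.76 → 1816.02.

1816 px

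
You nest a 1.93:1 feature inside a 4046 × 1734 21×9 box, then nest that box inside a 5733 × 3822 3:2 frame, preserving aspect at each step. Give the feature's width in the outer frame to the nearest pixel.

First fit — 1.93:1 into 4046×1734 spans the height: 3346.62 × 1734.00.
The 21×9 canvas is width-limited in 5733×3822, giving 5733.00 × 2457.00; scale factor 1.4170.
Applying the same ×1.4170: 3346.62 → 4742.01.

4742 px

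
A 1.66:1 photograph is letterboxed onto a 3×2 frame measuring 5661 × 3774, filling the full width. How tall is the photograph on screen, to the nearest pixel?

That makes the image 3410.24 px tall (5661 / 1.660).

3410 px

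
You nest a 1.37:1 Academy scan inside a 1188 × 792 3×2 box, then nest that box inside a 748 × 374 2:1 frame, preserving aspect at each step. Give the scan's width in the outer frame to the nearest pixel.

512 px

Inside the 1188×792 canvas the scan is height-limited at 1085.04 × 792.00.
Second fit — the 3×2 canvas into 748×374 spans the height: 561.00 × 374.00 (×0.4722 from 1188×792).
Applying the same ×0.4722: 1085.04 → 512.38.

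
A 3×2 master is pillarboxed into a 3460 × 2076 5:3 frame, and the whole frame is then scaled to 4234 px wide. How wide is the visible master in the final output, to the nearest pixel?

At 3460×2076 the master is height-limited, so width = 2076 × 3/2 ≈ 3114.00 px.
The frame scales by 4234/3460 = 1.2237; 3114.00 × 1.2237 ≈ 3810.60 px.

3811 px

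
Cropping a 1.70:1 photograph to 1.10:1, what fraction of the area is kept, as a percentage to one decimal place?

64.7%

The height stays; only width is cut (since 1.10:1 is narrower than 1.70:1).
Area ratio = (1.100)/(1.700) = 64.71% retained.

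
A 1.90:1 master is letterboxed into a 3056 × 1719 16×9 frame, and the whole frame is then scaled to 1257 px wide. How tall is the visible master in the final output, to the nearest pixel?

In the 3056×1719 frame the master fills the width: height = 3056 / 1.900 ≈ 1608.42 px.
The frame scales by 1257/3056 = 0.4113; 1608.42 × 0.4113 ≈ 661.58 px.

662 px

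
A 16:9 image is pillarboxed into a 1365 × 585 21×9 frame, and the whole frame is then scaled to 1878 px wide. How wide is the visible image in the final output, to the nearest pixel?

1431 px

At 1365×585 the image is height-limited, so width = 585 × 16/9 ≈ 1040.00 px.
Resizing to 1878 px wide multiplies everything by 1.3758: 1040.00 → 1430.86 px.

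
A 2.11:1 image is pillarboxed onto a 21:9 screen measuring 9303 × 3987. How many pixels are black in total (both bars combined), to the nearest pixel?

2.11:1 (2.110) < 21:9 (2.333), so the image fills the height.
Content width = 3987 × 2.110 ≈ 8412.5700 px.
Black = 9303 − 8412.5700 = 890.4300 px.
Across the 3987-px span: 890.4300 × 3987 ≈ 3550144 px.

3550144 pixels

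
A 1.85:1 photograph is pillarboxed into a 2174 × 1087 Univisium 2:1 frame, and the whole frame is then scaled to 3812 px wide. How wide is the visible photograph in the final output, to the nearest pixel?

3526 px

At 2174×1087 the photograph is height-limited, so width = 1087 × 1.850 ≈ 2010.95 px.
Resizing to 3812 px wide multiplies everything by 1.7534: 2010.95 → 3526.10 px.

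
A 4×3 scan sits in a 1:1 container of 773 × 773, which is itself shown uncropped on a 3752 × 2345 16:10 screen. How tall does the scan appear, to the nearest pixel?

1759 px

First fit — 4×3 into 773×773 spans the width: 773.00 × 579.75.
1:1 in 3752×2345: fills the height, so the intermediate becomes 2345.00 × 2345.00 — a scale of ×3.0336.
The scan scales with it: height 579.75 × 3.0336 ≈ 1758.75.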